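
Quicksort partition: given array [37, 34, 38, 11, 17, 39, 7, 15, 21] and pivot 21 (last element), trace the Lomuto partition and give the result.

Lomuto partition with pivot = 21:

Initial array: [37, 34, 38, 11, 17, 39, 7, 15, 21]

arr[0]=37 > 21: no swap
arr[1]=34 > 21: no swap
arr[2]=38 > 21: no swap
arr[3]=11 <= 21: swap with position 0, array becomes [11, 34, 38, 37, 17, 39, 7, 15, 21]
arr[4]=17 <= 21: swap with position 1, array becomes [11, 17, 38, 37, 34, 39, 7, 15, 21]
arr[5]=39 > 21: no swap
arr[6]=7 <= 21: swap with position 2, array becomes [11, 17, 7, 37, 34, 39, 38, 15, 21]
arr[7]=15 <= 21: swap with position 3, array becomes [11, 17, 7, 15, 34, 39, 38, 37, 21]

Place pivot at position 4: [11, 17, 7, 15, 21, 39, 38, 37, 34]
Pivot position: 4

After partitioning with pivot 21, the array becomes [11, 17, 7, 15, 21, 39, 38, 37, 34]. The pivot is placed at index 4. All elements to the left of the pivot are <= 21, and all elements to the right are > 21.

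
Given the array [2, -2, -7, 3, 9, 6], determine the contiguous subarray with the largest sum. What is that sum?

Using Kadane's algorithm on [2, -2, -7, 3, 9, 6]:

Scanning through the array:
Position 1 (value -2): max_ending_here = 0, max_so_far = 2
Position 2 (value -7): max_ending_here = -7, max_so_far = 2
Position 3 (value 3): max_ending_here = 3, max_so_far = 3
Position 4 (value 9): max_ending_here = 12, max_so_far = 12
Position 5 (value 6): max_ending_here = 18, max_so_far = 18

Maximum subarray: [3, 9, 6]
Maximum sum: 18

The maximum subarray is [3, 9, 6] with sum 18. This subarray runs from index 3 to index 5.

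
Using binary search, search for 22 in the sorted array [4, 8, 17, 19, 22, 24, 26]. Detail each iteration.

Binary search for 22 in [4, 8, 17, 19, 22, 24, 26]:

lo=0, hi=6, mid=3, arr[mid]=19 -> 19 < 22, search right half
lo=4, hi=6, mid=5, arr[mid]=24 -> 24 > 22, search left half
lo=4, hi=4, mid=4, arr[mid]=22 -> Found target at index 4!

Binary search finds 22 at index 4 after 3 comparisons. The search repeatedly halves the search space by comparing with the middle element.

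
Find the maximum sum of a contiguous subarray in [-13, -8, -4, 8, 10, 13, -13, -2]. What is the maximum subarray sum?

Using Kadane's algorithm on [-13, -8, -4, 8, 10, 13, -13, -2]:

Scanning through the array:
Position 1 (value -8): max_ending_here = -8, max_so_far = -8
Position 2 (value -4): max_ending_here = -4, max_so_far = -4
Position 3 (value 8): max_ending_here = 8, max_so_far = 8
Position 4 (value 10): max_ending_here = 18, max_so_far = 18
Position 5 (value 13): max_ending_here = 31, max_so_far = 31
Position 6 (value -13): max_ending_here = 18, max_so_far = 31
Position 7 (value -2): max_ending_here = 16, max_so_far = 31

Maximum subarray: [8, 10, 13]
Maximum sum: 31

The maximum subarray is [8, 10, 13] with sum 31. This subarray runs from index 3 to index 5.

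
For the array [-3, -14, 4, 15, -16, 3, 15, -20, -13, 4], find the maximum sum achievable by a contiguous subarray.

Using Kadane's algorithm on [-3, -14, 4, 15, -16, 3, 15, -20, -13, 4]:

Scanning through the array:
Position 1 (value -14): max_ending_here = -14, max_so_far = -3
Position 2 (value 4): max_ending_here = 4, max_so_far = 4
Position 3 (value 15): max_ending_here = 19, max_so_far = 19
Position 4 (value -16): max_ending_here = 3, max_so_far = 19
Position 5 (value 3): max_ending_here = 6, max_so_far = 19
Position 6 (value 15): max_ending_here = 21, max_so_far = 21
Position 7 (value -20): max_ending_here = 1, max_so_far = 21
Position 8 (value -13): max_ending_here = -12, max_so_far = 21
Position 9 (value 4): max_ending_here = 4, max_so_far = 21

Maximum subarray: [4, 15, -16, 3, 15]
Maximum sum: 21

The maximum subarray is [4, 15, -16, 3, 15] with sum 21. This subarray runs from index 2 to index 6.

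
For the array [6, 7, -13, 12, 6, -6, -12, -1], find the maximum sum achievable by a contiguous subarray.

Using Kadane's algorithm on [6, 7, -13, 12, 6, -6, -12, -1]:

Scanning through the array:
Position 1 (value 7): max_ending_here = 13, max_so_far = 13
Position 2 (value -13): max_ending_here = 0, max_so_far = 13
Position 3 (value 12): max_ending_here = 12, max_so_far = 13
Position 4 (value 6): max_ending_here = 18, max_so_far = 18
Position 5 (value -6): max_ending_here = 12, max_so_far = 18
Position 6 (value -12): max_ending_here = 0, max_so_far = 18
Position 7 (value -1): max_ending_here = -1, max_so_far = 18

Maximum subarray: [6, 7, -13, 12, 6]
Maximum sum: 18

The maximum subarray is [6, 7, -13, 12, 6] with sum 18. This subarray runs from index 0 to index 4.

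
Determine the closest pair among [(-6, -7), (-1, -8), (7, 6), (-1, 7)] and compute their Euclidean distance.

Computing all pairwise distances among 4 points:

d((-6, -7), (-1, -8)) = 5.099 <-- minimum
d((-6, -7), (7, 6)) = 18.3848
d((-6, -7), (-1, 7)) = 14.8661
d((-1, -8), (7, 6)) = 16.1245
d((-1, -8), (-1, 7)) = 15.0
d((7, 6), (-1, 7)) = 8.0623

Closest pair: (-6, -7) and (-1, -8) with distance 5.099

The closest pair is (-6, -7) and (-1, -8) with Euclidean distance 5.099. For 4 points, brute-force pairwise comparison is shown above. For large n, the divide-and-conquer algorithm (sort by x, recurse on halves, check the dividing strip) achieves O(n log n).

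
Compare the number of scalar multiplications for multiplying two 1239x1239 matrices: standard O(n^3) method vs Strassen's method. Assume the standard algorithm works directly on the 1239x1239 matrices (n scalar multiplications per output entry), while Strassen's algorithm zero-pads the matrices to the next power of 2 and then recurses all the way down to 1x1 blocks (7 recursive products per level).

Matrix multiplication for 1239x1239 matrices:

Strassen's algorithm requires power-of-2 dimensions. Pad 1239x1239 to 2048x2048 (next power of 2).

Standard algorithm: 1239^3 = 1902014919 multiplications
Strassen's algorithm: 7^(log2(2048)) = 7^11 = 1977326743 multiplications
Difference: 1902014919 - 1977326743 = -75311824 (Strassen uses MORE here due to padding overhead — for small or just-over-power-of-2 n, padding can outweigh the per-level savings)

Standard: 1902014919 multiplications (1239^3). Strassen: 1977326743 multiplications (7^11, after padding to 2048x2048). Strassen reduces 8 recursive multiplications to 7 at each level.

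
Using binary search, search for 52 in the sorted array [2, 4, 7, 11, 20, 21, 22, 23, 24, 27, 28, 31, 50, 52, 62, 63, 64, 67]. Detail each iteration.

Binary search for 52 in [2, 4, 7, 11, 20, 21, 22, 23, 24, 27, 28, 31, 50, 52, 62, 63, 64, 67]:

lo=0, hi=17, mid=8, arr[mid]=24 -> 24 < 52, search right half
lo=9, hi=17, mid=13, arr[mid]=52 -> Found target at index 13!

Binary search finds 52 at index 13 after 2 comparisons. The search repeatedly halves the search space by comparing with the middle element.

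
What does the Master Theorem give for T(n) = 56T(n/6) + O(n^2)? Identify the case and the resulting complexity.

Master Theorem for T(n) = 56T(n/6) + O(n^2):

a = 56, b = 6, c = 2
log_b(a) = log_6(56) = 2.2466

Case 1: c = 2 < log_6(56) = 2.2466
T(n) = O(n^(log_6 56))

For T(n) = 56T(n/6) + O(n^2): log_6(56) = 2.2466. This is Case 1 of the Master Theorem (c < log_b(a), work dominated by leaves), giving O(n^(log_6 56)).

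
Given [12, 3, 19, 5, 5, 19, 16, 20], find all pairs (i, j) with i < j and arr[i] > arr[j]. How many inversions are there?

Finding inversions in [12, 3, 19, 5, 5, 19, 16, 20]:

(0, 1): arr[0]=12 > arr[1]=3
(0, 3): arr[0]=12 > arr[3]=5
(0, 4): arr[0]=12 > arr[4]=5
(2, 3): arr[2]=19 > arr[3]=5
(2, 4): arr[2]=19 > arr[4]=5
(2, 6): arr[2]=19 > arr[6]=16
(5, 6): arr[5]=19 > arr[6]=16

Total inversions: 7

The array has 7 inversion(s): (0,1), (0,3), (0,4), (2,3), (2,4), (2,6), (5,6). Each pair (i,j) satisfies i < j and arr[i] > arr[j].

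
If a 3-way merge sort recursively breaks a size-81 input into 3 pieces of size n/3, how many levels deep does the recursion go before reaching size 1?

For divide and conquer with division factor 3:

Problem sizes at each level:
Level 0: 81
Level 1: 27
Level 2: 9
Level 3: 3
Level 4: 1

The root is level 0 and the size-1 base case is level 4 (the tree spans levels 0 through 4, i.e. 5 levels counting the root), so the depth is the number of divisions: log_3(81) = 4

The recursion tree depth is log_3(81) = 4. At each level, the problem size is divided by 3, so it takes 4 divisions to reduce to a base case of size 1. The algorithm makes 3 recursive calls at each level.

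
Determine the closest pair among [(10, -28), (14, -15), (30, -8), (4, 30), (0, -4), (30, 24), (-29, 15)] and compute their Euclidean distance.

Computing all pairwise distances among 7 points:

d((10, -28), (14, -15)) = 13.6015 <-- minimum
d((10, -28), (30, -8)) = 28.2843
d((10, -28), (4, 30)) = 58.3095
d((10, -28), (0, -4)) = 26.0
d((10, -28), (30, 24)) = 55.7136
d((10, -28), (-29, 15)) = 58.0517
d((14, -15), (30, -8)) = 17.4642
d((14, -15), (4, 30)) = 46.0977
d((14, -15), (0, -4)) = 17.8045
d((14, -15), (30, 24)) = 42.1545
d((14, -15), (-29, 15)) = 52.4309
d((30, -8), (4, 30)) = 46.0435
d((30, -8), (0, -4)) = 30.2655
d((30, -8), (30, 24)) = 32.0
d((30, -8), (-29, 15)) = 63.3246
d((4, 30), (0, -4)) = 34.2345
d((4, 30), (30, 24)) = 26.6833
d((4, 30), (-29, 15)) = 36.2491
d((0, -4), (30, 24)) = 41.0366
d((0, -4), (-29, 15)) = 34.6699
d((30, 24), (-29, 15)) = 59.6825

Closest pair: (10, -28) and (14, -15) with distance 13.6015

The closest pair is (10, -28) and (14, -15) with Euclidean distance 13.6015. For 7 points, brute-force pairwise comparison is shown above. For large n, the divide-and-conquer algorithm (sort by x, recurse on halves, check the dividing strip) achieves O(n log n).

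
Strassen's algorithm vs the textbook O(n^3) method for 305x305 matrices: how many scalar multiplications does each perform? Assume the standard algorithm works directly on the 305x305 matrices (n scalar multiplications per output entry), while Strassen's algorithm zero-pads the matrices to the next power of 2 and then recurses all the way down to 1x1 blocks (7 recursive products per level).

Matrix multiplication for 305x305 matrices:

Strassen's algorithm requires power-of-2 dimensions. Pad 305x305 to 512x512 (next power of 2).

Standard algorithm: 305^3 = 28372625 multiplications
Strassen's algorithm: 7^(log2(512)) = 7^9 = 40353607 multiplications
Difference: 28372625 - 40353607 = -11980982 (Strassen uses MORE here due to padding overhead — for small or just-over-power-of-2 n, padding can outweigh the per-level savings)

Standard: 28372625 multiplications (305^3). Strassen: 40353607 multiplications (7^9, after padding to 512x512). Strassen reduces 8 recursive multiplications to 7 at each level.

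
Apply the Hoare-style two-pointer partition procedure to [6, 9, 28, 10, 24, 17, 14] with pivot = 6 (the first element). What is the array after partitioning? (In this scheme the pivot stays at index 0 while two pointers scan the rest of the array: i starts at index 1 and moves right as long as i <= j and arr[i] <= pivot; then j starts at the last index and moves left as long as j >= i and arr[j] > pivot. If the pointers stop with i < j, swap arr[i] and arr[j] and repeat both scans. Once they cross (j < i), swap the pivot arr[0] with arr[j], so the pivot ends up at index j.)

Hoare-style two-pointer partition with pivot = 6:

Initial array: [6, 9, 28, 10, 24, 17, 14]

Pointers start at i = 1, j = 6.
i ends at 1, j ends at 0: the pointers have crossed (j < i), so scanning stops.

j = 0, so swapping arr[0] with arr[j] leaves the pivot at position 0: [6, 9, 28, 10, 24, 17, 14]
Pivot position: 0

After partitioning with pivot 6, the array becomes [6, 9, 28, 10, 24, 17, 14]. The pivot is placed at index 0. All elements to the left of the pivot are <= 6, and all elements to the right are > 6.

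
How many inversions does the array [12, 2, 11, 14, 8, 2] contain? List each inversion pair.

Finding inversions in [12, 2, 11, 14, 8, 2]:

(0, 1): arr[0]=12 > arr[1]=2
(0, 2): arr[0]=12 > arr[2]=11
(0, 4): arr[0]=12 > arr[4]=8
(0, 5): arr[0]=12 > arr[5]=2
(2, 4): arr[2]=11 > arr[4]=8
(2, 5): arr[2]=11 > arr[5]=2
(3, 4): arr[3]=14 > arr[4]=8
(3, 5): arr[3]=14 > arr[5]=2
(4, 5): arr[4]=8 > arr[5]=2

Total inversions: 9

The array has 9 inversion(s): (0,1), (0,2), (0,4), (0,5), (2,4), (2,5), (3,4), (3,5), (4,5). Each pair (i,j) satisfies i < j and arr[i] > arr[j].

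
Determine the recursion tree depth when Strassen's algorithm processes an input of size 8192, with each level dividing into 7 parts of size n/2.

For divide and conquer with division factor 2:

Problem sizes at each level:
Level 0: 8192
Level 1: 4096
Level 2: 2048
Level 3: 1024
Level 4: 512
Level 5: 256
Level 6: 128
Level 7: 64
Level 8: 32
Level 9: 16
Level 10: 8
Level 11: 4
Level 12: 2
Level 13: 1

The root is level 0 and the size-1 base case is level 13 (the tree spans levels 0 through 13, i.e. 14 levels counting the root), so the depth is the number of divisions: log_2(8192) = 13

The recursion tree depth is log_2(8192) = 13. At each level, the problem size is divided by 2, so it takes 13 divisions to reduce to a base case of size 1. The algorithm makes 7 recursive calls at each level.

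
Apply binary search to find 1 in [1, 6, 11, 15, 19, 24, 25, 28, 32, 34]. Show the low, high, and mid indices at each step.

Binary search for 1 in [1, 6, 11, 15, 19, 24, 25, 28, 32, 34]:

lo=0, hi=9, mid=4, arr[mid]=19 -> 19 > 1, search left half
lo=0, hi=3, mid=1, arr[mid]=6 -> 6 > 1, search left half
lo=0, hi=0, mid=0, arr[mid]=1 -> Found target at index 0!

Binary search finds 1 at index 0 after 3 comparisons. The search repeatedly halves the search space by comparing with the middle element.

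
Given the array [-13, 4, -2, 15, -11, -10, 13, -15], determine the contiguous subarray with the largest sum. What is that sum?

Using Kadane's algorithm on [-13, 4, -2, 15, -11, -10, 13, -15]:

Scanning through the array:
Position 1 (value 4): max_ending_here = 4, max_so_far = 4
Position 2 (value -2): max_ending_here = 2, max_so_far = 4
Position 3 (value 15): max_ending_here = 17, max_so_far = 17
Position 4 (value -11): max_ending_here = 6, max_so_far = 17
Position 5 (value -10): max_ending_here = -4, max_so_far = 17
Position 6 (value 13): max_ending_here = 13, max_so_far = 17
Position 7 (value -15): max_ending_here = -2, max_so_far = 17

Maximum subarray: [4, -2, 15]
Maximum sum: 17

The maximum subarray is [4, -2, 15] with sum 17. This subarray runs from index 1 to index 3.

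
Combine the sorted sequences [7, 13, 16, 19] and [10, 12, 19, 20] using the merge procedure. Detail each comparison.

Merging process:

Compare 7 vs 10: take 7 from left. Merged: [7]
Compare 13 vs 10: take 10 from right. Merged: [7, 10]
Compare 13 vs 12: take 12 from right. Merged: [7, 10, 12]
Compare 13 vs 19: take 13 from left. Merged: [7, 10, 12, 13]
Compare 16 vs 19: take 16 from left. Merged: [7, 10, 12, 13, 16]
Compare 19 vs 19: take 19 from left. Merged: [7, 10, 12, 13, 16, 19]
Append remaining from right: [19, 20]. Merged: [7, 10, 12, 13, 16, 19, 19, 20]

Final merged array: [7, 10, 12, 13, 16, 19, 19, 20]
Total comparisons: 6

The merged array is [7, 10, 12, 13, 16, 19, 19, 20], requiring 6 comparisons. The merge step runs in O(n) time where n is the total number of elements.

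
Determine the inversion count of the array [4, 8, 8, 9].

Finding inversions in [4, 8, 8, 9]:


Total inversions: 0

The array has 0 inversions. It is already sorted.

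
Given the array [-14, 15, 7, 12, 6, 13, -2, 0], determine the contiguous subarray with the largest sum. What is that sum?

Using Kadane's algorithm on [-14, 15, 7, 12, 6, 13, -2, 0]:

Scanning through the array:
Position 1 (value 15): max_ending_here = 15, max_so_far = 15
Position 2 (value 7): max_ending_here = 22, max_so_far = 22
Position 3 (value 12): max_ending_here = 34, max_so_far = 34
Position 4 (value 6): max_ending_here = 40, max_so_far = 40
Position 5 (value 13): max_ending_here = 53, max_so_far = 53
Position 6 (value -2): max_ending_here = 51, max_so_far = 53
Position 7 (value 0): max_ending_here = 51, max_so_far = 53

Maximum subarray: [15, 7, 12, 6, 13]
Maximum sum: 53

The maximum subarray is [15, 7, 12, 6, 13] with sum 53. This subarray runs from index 1 to index 5.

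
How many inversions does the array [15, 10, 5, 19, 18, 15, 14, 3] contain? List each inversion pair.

Finding inversions in [15, 10, 5, 19, 18, 15, 14, 3]:

(0, 1): arr[0]=15 > arr[1]=10
(0, 2): arr[0]=15 > arr[2]=5
(0, 6): arr[0]=15 > arr[6]=14
(0, 7): arr[0]=15 > arr[7]=3
(1, 2): arr[1]=10 > arr[2]=5
(1, 7): arr[1]=10 > arr[7]=3
(2, 7): arr[2]=5 > arr[7]=3
(3, 4): arr[3]=19 > arr[4]=18
(3, 5): arr[3]=19 > arr[5]=15
(3, 6): arr[3]=19 > arr[6]=14
(3, 7): arr[3]=19 > arr[7]=3
(4, 5): arr[4]=18 > arr[5]=15
(4, 6): arr[4]=18 > arr[6]=14
(4, 7): arr[4]=18 > arr[7]=3
(5, 6): arr[5]=15 > arr[6]=14
(5, 7): arr[5]=15 > arr[7]=3
(6, 7): arr[6]=14 > arr[7]=3

Total inversions: 17

The array has 17 inversion(s): (0,1), (0,2), (0,6), (0,7), (1,2), (1,7), (2,7), (3,4), (3,5), (3,6), (3,7), (4,5), (4,6), (4,7), (5,6), (5,7), (6,7). Each pair (i,j) satisfies i < j and arr[i] > arr[j].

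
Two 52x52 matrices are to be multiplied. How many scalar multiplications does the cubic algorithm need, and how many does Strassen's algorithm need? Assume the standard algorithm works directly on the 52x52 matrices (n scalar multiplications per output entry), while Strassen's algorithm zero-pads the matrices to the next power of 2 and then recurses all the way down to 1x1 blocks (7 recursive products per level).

Matrix multiplication for 52x52 matrices:

Strassen's algorithm requires power-of-2 dimensions. Pad 52x52 to 64x64 (next power of 2).

Standard algorithm: 52^3 = 140608 multiplications
Strassen's algorithm: 7^(log2(64)) = 7^6 = 117649 multiplications
Savings: 140608 - 117649 = 22959 multiplications

Standard: 140608 multiplications (52^3). Strassen: 117649 multiplications (7^6, after padding to 64x64). Strassen reduces 8 recursive multiplications to 7 at each level.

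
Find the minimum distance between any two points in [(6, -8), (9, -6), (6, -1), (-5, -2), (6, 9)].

Computing all pairwise distances among 5 points:

d((6, -8), (9, -6)) = 3.6056 <-- minimum
d((6, -8), (6, -1)) = 7.0
d((6, -8), (-5, -2)) = 12.53
d((6, -8), (6, 9)) = 17.0
d((9, -6), (6, -1)) = 5.831
d((9, -6), (-5, -2)) = 14.5602
d((9, -6), (6, 9)) = 15.2971
d((6, -1), (-5, -2)) = 11.0454
d((6, -1), (6, 9)) = 10.0
d((-5, -2), (6, 9)) = 15.5563

Closest pair: (6, -8) and (9, -6) with distance 3.6056

The closest pair is (6, -8) and (9, -6) with Euclidean distance 3.6056. For 5 points, brute-force pairwise comparison is shown above. For large n, the divide-and-conquer algorithm (sort by x, recurse on halves, check the dividing strip) achieves O(n log n).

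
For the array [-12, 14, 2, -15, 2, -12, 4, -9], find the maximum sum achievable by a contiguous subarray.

Using Kadane's algorithm on [-12, 14, 2, -15, 2, -12, 4, -9]:

Scanning through the array:
Position 1 (value 14): max_ending_here = 14, max_so_far = 14
Position 2 (value 2): max_ending_here = 16, max_so_far = 16
Position 3 (value -15): max_ending_here = 1, max_so_far = 16
Position 4 (value 2): max_ending_here = 3, max_so_far = 16
Position 5 (value -12): max_ending_here = -9, max_so_far = 16
Position 6 (value 4): max_ending_here = 4, max_so_far = 16
Position 7 (value -9): max_ending_here = -5, max_so_far = 16

Maximum subarray: [14, 2]
Maximum sum: 16

The maximum subarray is [14, 2] with sum 16. This subarray runs from index 1 to index 2.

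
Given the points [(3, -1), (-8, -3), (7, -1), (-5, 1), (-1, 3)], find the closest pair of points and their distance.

Computing all pairwise distances among 5 points:

d((3, -1), (-8, -3)) = 11.1803
d((3, -1), (7, -1)) = 4.0 <-- minimum
d((3, -1), (-5, 1)) = 8.2462
d((3, -1), (-1, 3)) = 5.6569
d((-8, -3), (7, -1)) = 15.1327
d((-8, -3), (-5, 1)) = 5.0
d((-8, -3), (-1, 3)) = 9.2195
d((7, -1), (-5, 1)) = 12.1655
d((7, -1), (-1, 3)) = 8.9443
d((-5, 1), (-1, 3)) = 4.4721

Closest pair: (3, -1) and (7, -1) with distance 4.0

The closest pair is (3, -1) and (7, -1) with Euclidean distance 4.0. For 5 points, brute-force pairwise comparison is shown above. For large n, the divide-and-conquer algorithm (sort by x, recurse on halves, check the dividing strip) achieves O(n log n).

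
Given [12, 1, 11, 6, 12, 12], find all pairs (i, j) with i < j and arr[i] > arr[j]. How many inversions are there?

Finding inversions in [12, 1, 11, 6, 12, 12]:

(0, 1): arr[0]=12 > arr[1]=1
(0, 2): arr[0]=12 > arr[2]=11
(0, 3): arr[0]=12 > arr[3]=6
(2, 3): arr[2]=11 > arr[3]=6

Total inversions: 4

The array has 4 inversion(s): (0,1), (0,2), (0,3), (2,3). Each pair (i,j) satisfies i < j and arr[i] > arr[j].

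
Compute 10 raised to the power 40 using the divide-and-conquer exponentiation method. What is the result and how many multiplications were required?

Computing 10^40 by squaring (build up from 10^1; each line after the first costs one multiplication):

10^1 = 10
10^2 = (10^1)^2 = 10^2 = 100
10^4 = (10^2)^2 = 100^2 = 10000
10^5 = 10 * 10^4 = 10 * 10000 = 100000
10^10 = (10^5)^2 = 100000^2 = 10000000000
10^20 = (10^10)^2 = 10000000000^2 = 100000000000000000000
10^40 = (10^20)^2 = 100000000000000000000^2 = 10000000000000000000000000000000000000000

Result: 10000000000000000000000000000000000000000
Multiplications needed: 6 (6 lines after 10^1)

10^40 = 10000000000000000000000000000000000000000. Using exponentiation by squaring, this requires 6 multiplications. The key idea: if the exponent is even, square the half-power; if odd, multiply by the base once.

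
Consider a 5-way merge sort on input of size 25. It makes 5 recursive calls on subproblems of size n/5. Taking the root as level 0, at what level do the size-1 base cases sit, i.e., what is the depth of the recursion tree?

For divide and conquer with division factor 5:

Problem sizes at each level:
Level 0: 25
Level 1: 5
Level 2: 1

The root is level 0 and the size-1 base case is level 2 (the tree spans levels 0 through 2, i.e. 3 levels counting the root), so the depth is the number of divisions: log_5(25) = 2

The recursion tree depth is log_5(25) = 2. At each level, the problem size is divided by 5, so it takes 2 divisions to reduce to a base case of size 1. The algorithm makes 5 recursive calls at each level.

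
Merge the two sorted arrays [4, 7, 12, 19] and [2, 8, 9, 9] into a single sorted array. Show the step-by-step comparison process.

Merging process:

Compare 4 vs 2: take 2 from right. Merged: [2]
Compare 4 vs 8: take 4 from left. Merged: [2, 4]
Compare 7 vs 8: take 7 from left. Merged: [2, 4, 7]
Compare 12 vs 8: take 8 from right. Merged: [2, 4, 7, 8]
Compare 12 vs 9: take 9 from right. Merged: [2, 4, 7, 8, 9]
Compare 12 vs 9: take 9 from right. Merged: [2, 4, 7, 8, 9, 9]
Append remaining from left: [12, 19]. Merged: [2, 4, 7, 8, 9, 9, 12, 19]

Final merged array: [2, 4, 7, 8, 9, 9, 12, 19]
Total comparisons: 6

The merged array is [2, 4, 7, 8, 9, 9, 12, 19], requiring 6 comparisons. The merge step runs in O(n) time where n is the total number of elements.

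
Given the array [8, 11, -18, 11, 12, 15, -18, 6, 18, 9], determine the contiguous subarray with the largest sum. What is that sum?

Using Kadane's algorithm on [8, 11, -18, 11, 12, 15, -18, 6, 18, 9]:

Scanning through the array:
Position 1 (value 11): max_ending_here = 19, max_so_far = 19
Position 2 (value -18): max_ending_here = 1, max_so_far = 19
Position 3 (value 11): max_ending_here = 12, max_so_far = 19
Position 4 (value 12): max_ending_here = 24, max_so_far = 24
Position 5 (value 15): max_ending_here = 39, max_so_far = 39
Position 6 (value -18): max_ending_here = 21, max_so_far = 39
Position 7 (value 6): max_ending_here = 27, max_so_far = 39
Position 8 (value 18): max_ending_here = 45, max_so_far = 45
Position 9 (value 9): max_ending_here = 54, max_so_far = 54

Maximum subarray: [8, 11, -18, 11, 12, 15, -18, 6, 18, 9]
Maximum sum: 54

The maximum subarray is [8, 11, -18, 11, 12, 15, -18, 6, 18, 9] with sum 54. This subarray runs from index 0 to index 9.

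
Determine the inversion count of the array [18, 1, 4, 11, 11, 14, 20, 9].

Finding inversions in [18, 1, 4, 11, 11, 14, 20, 9]:

(0, 1): arr[0]=18 > arr[1]=1
(0, 2): arr[0]=18 > arr[2]=4
(0, 3): arr[0]=18 > arr[3]=11
(0, 4): arr[0]=18 > arr[4]=11
(0, 5): arr[0]=18 > arr[5]=14
(0, 7): arr[0]=18 > arr[7]=9
(3, 7): arr[3]=11 > arr[7]=9
(4, 7): arr[4]=11 > arr[7]=9
(5, 7): arr[5]=14 > arr[7]=9
(6, 7): arr[6]=20 > arr[7]=9

Total inversions: 10

The array has 10 inversion(s): (0,1), (0,2), (0,3), (0,4), (0,5), (0,7), (3,7), (4,7), (5,7), (6,7). Each pair (i,j) satisfies i < j and arr[i] > arr[j].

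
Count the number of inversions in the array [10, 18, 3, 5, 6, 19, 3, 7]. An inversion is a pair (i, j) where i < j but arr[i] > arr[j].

Finding inversions in [10, 18, 3, 5, 6, 19, 3, 7]:

(0, 2): arr[0]=10 > arr[2]=3
(0, 3): arr[0]=10 > arr[3]=5
(0, 4): arr[0]=10 > arr[4]=6
(0, 6): arr[0]=10 > arr[6]=3
(0, 7): arr[0]=10 > arr[7]=7
(1, 2): arr[1]=18 > arr[2]=3
(1, 3): arr[1]=18 > arr[3]=5
(1, 4): arr[1]=18 > arr[4]=6
(1, 6): arr[1]=18 > arr[6]=3
(1, 7): arr[1]=18 > arr[7]=7
(3, 6): arr[3]=5 > arr[6]=3
(4, 6): arr[4]=6 > arr[6]=3
(5, 6): arr[5]=19 > arr[6]=3
(5, 7): arr[5]=19 > arr[7]=7

Total inversions: 14

The array has 14 inversion(s): (0,2), (0,3), (0,4), (0,6), (0,7), (1,2), (1,3), (1,4), (1,6), (1,7), (3,6), (4,6), (5,6), (5,7). Each pair (i,j) satisfies i < j and arr[i] > arr[j].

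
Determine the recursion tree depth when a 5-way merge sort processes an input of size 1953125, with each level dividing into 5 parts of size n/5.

For divide and conquer with division factor 5:

Problem sizes at each level:
Level 0: 1953125
Level 1: 390625
Level 2: 78125
Level 3: 15625
Level 4: 3125
Level 5: 625
Level 6: 125
Level 7: 25
Level 8: 5
Level 9: 1

The root is level 0 and the size-1 base case is level 9 (the tree spans levels 0 through 9, i.e. 10 levels counting the root), so the depth is the number of divisions: log_5(1953125) = 9

The recursion tree depth is log_5(1953125) = 9. At each level, the problem size is divided by 5, so it takes 9 divisions to reduce to a base case of size 1. The algorithm makes 5 recursive calls at each level.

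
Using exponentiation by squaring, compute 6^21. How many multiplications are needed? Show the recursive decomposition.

Computing 6^21 by squaring (build up from 6^1; each line after the first costs one multiplication):

6^1 = 6
6^2 = (6^1)^2 = 6^2 = 36
6^4 = (6^2)^2 = 36^2 = 1296
6^5 = 6 * 6^4 = 6 * 1296 = 7776
6^10 = (6^5)^2 = 7776^2 = 60466176
6^20 = (6^10)^2 = 60466176^2 = 3656158440062976
6^21 = 6 * 6^20 = 6 * 3656158440062976 = 21936950640377856

Result: 21936950640377856
Multiplications needed: 6 (6 lines after 6^1)

6^21 = 21936950640377856. Using exponentiation by squaring, this requires 6 multiplications. The key idea: if the exponent is even, square the half-power; if odd, multiply by the base once.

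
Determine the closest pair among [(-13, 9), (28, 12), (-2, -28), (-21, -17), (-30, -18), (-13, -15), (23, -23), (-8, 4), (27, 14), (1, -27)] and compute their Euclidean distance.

Computing all pairwise distances among 10 points:

d((-13, 9), (28, 12)) = 41.1096
d((-13, 9), (-2, -28)) = 38.6005
d((-13, 9), (-21, -17)) = 27.2029
d((-13, 9), (-30, -18)) = 31.9061
d((-13, 9), (-13, -15)) = 24.0
d((-13, 9), (23, -23)) = 48.1664
d((-13, 9), (-8, 4)) = 7.0711
d((-13, 9), (27, 14)) = 40.3113
d((-13, 9), (1, -27)) = 38.6264
d((28, 12), (-2, -28)) = 50.0
d((28, 12), (-21, -17)) = 56.9386
d((28, 12), (-30, -18)) = 65.2993
d((28, 12), (-13, -15)) = 49.0918
d((28, 12), (23, -23)) = 35.3553
d((28, 12), (-8, 4)) = 36.8782
d((28, 12), (27, 14)) = 2.2361 <-- minimum
d((28, 12), (1, -27)) = 47.4342
d((-2, -28), (-21, -17)) = 21.9545
d((-2, -28), (-30, -18)) = 29.7321
d((-2, -28), (-13, -15)) = 17.0294
d((-2, -28), (23, -23)) = 25.4951
d((-2, -28), (-8, 4)) = 32.5576
d((-2, -28), (27, 14)) = 51.0392
d((-2, -28), (1, -27)) = 3.1623
d((-21, -17), (-30, -18)) = 9.0554
d((-21, -17), (-13, -15)) = 8.2462
d((-21, -17), (23, -23)) = 44.4072
d((-21, -17), (-8, 4)) = 24.6982
d((-21, -17), (27, 14)) = 57.1402
d((-21, -17), (1, -27)) = 24.1661
d((-30, -18), (-13, -15)) = 17.2627
d((-30, -18), (23, -23)) = 53.2353
d((-30, -18), (-8, 4)) = 31.1127
d((-30, -18), (27, 14)) = 65.3682
d((-30, -18), (1, -27)) = 32.28
d((-13, -15), (23, -23)) = 36.8782
d((-13, -15), (-8, 4)) = 19.6469
d((-13, -15), (27, 14)) = 49.4065
d((-13, -15), (1, -27)) = 18.4391
d((23, -23), (-8, 4)) = 41.1096
d((23, -23), (27, 14)) = 37.2156
d((23, -23), (1, -27)) = 22.3607
d((-8, 4), (27, 14)) = 36.4005
d((-8, 4), (1, -27)) = 32.28
d((27, 14), (1, -27)) = 48.5489

Closest pair: (28, 12) and (27, 14) with distance 2.2361

The closest pair is (28, 12) and (27, 14) with Euclidean distance 2.2361. For 10 points, brute-force pairwise comparison is shown above. For large n, the divide-and-conquer algorithm (sort by x, recurse on halves, check the dividing strip) achieves O(n log n).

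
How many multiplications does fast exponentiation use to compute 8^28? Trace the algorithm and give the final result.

Computing 8^28 by squaring (build up from 8^1; each line after the first costs one multiplication):

8^1 = 8
8^2 = (8^1)^2 = 8^2 = 64
8^3 = 8 * 8^2 = 8 * 64 = 512
8^6 = (8^3)^2 = 512^2 = 262144
8^7 = 8 * 8^6 = 8 * 262144 = 2097152
8^14 = (8^7)^2 = 2097152^2 = 4398046511104
8^28 = (8^14)^2 = 4398046511104^2 = 19342813113834066795298816

Result: 19342813113834066795298816
Multiplications needed: 6 (6 lines after 8^1)

8^28 = 19342813113834066795298816. Using exponentiation by squaring, this requires 6 multiplications. The key idea: if the exponent is even, square the half-power; if odd, multiply by the base once.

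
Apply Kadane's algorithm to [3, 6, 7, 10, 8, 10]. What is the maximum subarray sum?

Using Kadane's algorithm on [3, 6, 7, 10, 8, 10]:

Scanning through the array:
Position 1 (value 6): max_ending_here = 9, max_so_far = 9
Position 2 (value 7): max_ending_here = 16, max_so_far = 16
Position 3 (value 10): max_ending_here = 26, max_so_far = 26
Position 4 (value 8): max_ending_here = 34, max_so_far = 34
Position 5 (value 10): max_ending_here = 44, max_so_far = 44

Maximum subarray: [3, 6, 7, 10, 8, 10]
Maximum sum: 44

The maximum subarray is [3, 6, 7, 10, 8, 10] with sum 44. This subarray runs from index 0 to index 5.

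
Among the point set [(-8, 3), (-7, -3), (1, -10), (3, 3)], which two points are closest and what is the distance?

Computing all pairwise distances among 4 points:

d((-8, 3), (-7, -3)) = 6.0828 <-- minimum
d((-8, 3), (1, -10)) = 15.8114
d((-8, 3), (3, 3)) = 11.0
d((-7, -3), (1, -10)) = 10.6301
d((-7, -3), (3, 3)) = 11.6619
d((1, -10), (3, 3)) = 13.1529

Closest pair: (-8, 3) and (-7, -3) with distance 6.0828

The closest pair is (-8, 3) and (-7, -3) with Euclidean distance 6.0828. For 4 points, brute-force pairwise comparison is shown above. For large n, the divide-and-conquer algorithm (sort by x, recurse on halves, check the dividing strip) achieves O(n log n).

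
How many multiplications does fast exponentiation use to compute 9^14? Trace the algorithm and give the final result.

Computing 9^14 by squaring (build up from 9^1; each line after the first costs one multiplication):

9^1 = 9
9^2 = (9^1)^2 = 9^2 = 81
9^3 = 9 * 9^2 = 9 * 81 = 729
9^6 = (9^3)^2 = 729^2 = 531441
9^7 = 9 * 9^6 = 9 * 531441 = 4782969
9^14 = (9^7)^2 = 4782969^2 = 22876792454961

Result: 22876792454961
Multiplications needed: 5 (5 lines after 9^1)

9^14 = 22876792454961. Using exponentiation by squaring, this requires 5 multiplications. The key idea: if the exponent is even, square the half-power; if odd, multiply by the base once.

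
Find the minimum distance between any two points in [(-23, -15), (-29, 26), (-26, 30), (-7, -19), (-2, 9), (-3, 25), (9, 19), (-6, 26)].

Computing all pairwise distances among 8 points:

d((-23, -15), (-29, 26)) = 41.4367
d((-23, -15), (-26, 30)) = 45.0999
d((-23, -15), (-7, -19)) = 16.4924
d((-23, -15), (-2, 9)) = 31.8904
d((-23, -15), (-3, 25)) = 44.7214
d((-23, -15), (9, 19)) = 46.6905
d((-23, -15), (-6, 26)) = 44.3847
d((-29, 26), (-26, 30)) = 5.0
d((-29, 26), (-7, -19)) = 50.0899
d((-29, 26), (-2, 9)) = 31.9061
d((-29, 26), (-3, 25)) = 26.0192
d((-29, 26), (9, 19)) = 38.6394
d((-29, 26), (-6, 26)) = 23.0
d((-26, 30), (-7, -19)) = 52.5547
d((-26, 30), (-2, 9)) = 31.8904
d((-26, 30), (-3, 25)) = 23.5372
d((-26, 30), (9, 19)) = 36.6879
d((-26, 30), (-6, 26)) = 20.3961
d((-7, -19), (-2, 9)) = 28.4429
d((-7, -19), (-3, 25)) = 44.1814
d((-7, -19), (9, 19)) = 41.2311
d((-7, -19), (-6, 26)) = 45.0111
d((-2, 9), (-3, 25)) = 16.0312
d((-2, 9), (9, 19)) = 14.8661
d((-2, 9), (-6, 26)) = 17.4642
d((-3, 25), (9, 19)) = 13.4164
d((-3, 25), (-6, 26)) = 3.1623 <-- minimum
d((9, 19), (-6, 26)) = 16.5529

Closest pair: (-3, 25) and (-6, 26) with distance 3.1623

The closest pair is (-3, 25) and (-6, 26) with Euclidean distance 3.1623. For 8 points, brute-force pairwise comparison is shown above. For large n, the divide-and-conquer algorithm (sort by x, recurse on halves, check the dividing strip) achieves O(n log n).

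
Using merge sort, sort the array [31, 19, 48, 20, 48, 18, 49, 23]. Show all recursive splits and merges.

Merge sort trace:

Split: [31, 19, 48, 20, 48, 18, 49, 23] -> [31, 19, 48, 20] and [48, 18, 49, 23]
  Split: [31, 19, 48, 20] -> [31, 19] and [48, 20]
    Split: [31, 19] -> [31] and [19]
    Merge: [31] + [19] -> [19, 31]
    Split: [48, 20] -> [48] and [20]
    Merge: [48] + [20] -> [20, 48]
  Merge: [19, 31] + [20, 48] -> [19, 20, 31, 48]
  Split: [48, 18, 49, 23] -> [48, 18] and [49, 23]
    Split: [48, 18] -> [48] and [18]
    Merge: [48] + [18] -> [18, 48]
    Split: [49, 23] -> [49] and [23]
    Merge: [49] + [23] -> [23, 49]
  Merge: [18, 48] + [23, 49] -> [18, 23, 48, 49]
Merge: [19, 20, 31, 48] + [18, 23, 48, 49] -> [18, 19, 20, 23, 31, 48, 48, 49]

Final sorted array: [18, 19, 20, 23, 31, 48, 48, 49]

The merge sort proceeds by recursively splitting the array and merging sorted halves.
After all merges, the sorted array is [18, 19, 20, 23, 31, 48, 48, 49].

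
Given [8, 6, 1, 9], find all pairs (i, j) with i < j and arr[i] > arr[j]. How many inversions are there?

Finding inversions in [8, 6, 1, 9]:

(0, 1): arr[0]=8 > arr[1]=6
(0, 2): arr[0]=8 > arr[2]=1
(1, 2): arr[1]=6 > arr[2]=1

Total inversions: 3

The array has 3 inversion(s): (0,1), (0,2), (1,2). Each pair (i,j) satisfies i < j and arr[i] > arr[j].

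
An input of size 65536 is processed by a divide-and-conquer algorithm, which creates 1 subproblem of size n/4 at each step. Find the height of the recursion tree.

For divide and conquer with division factor 4:

Problem sizes at each level:
Level 0: 65536
Level 1: 16384
Level 2: 4096
Level 3: 1024
Level 4: 256
Level 5: 64
Level 6: 16
Level 7: 4
Level 8: 1

The root is level 0 and the size-1 base case is level 8 (the tree spans levels 0 through 8, i.e. 9 levels counting the root), so the depth is the number of divisions: log_4(65536) = 8

The recursion tree depth is log_4(65536) = 8. At each level, the problem size is divided by 4, so it takes 8 divisions to reduce to a base case of size 1. The algorithm makes 1 recursive call at each level.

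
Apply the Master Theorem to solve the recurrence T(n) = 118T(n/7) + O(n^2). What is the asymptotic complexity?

Master Theorem for T(n) = 118T(n/7) + O(n^2):

a = 118, b = 7, c = 2
log_b(a) = log_7(118) = 2.4516

Case 1: c = 2 < log_7(118) = 2.4516
T(n) = O(n^(log_7 118))

For T(n) = 118T(n/7) + O(n^2): log_7(118) = 2.4516. This is Case 1 of the Master Theorem (c < log_b(a), work dominated by leaves), giving O(n^(log_7 118)).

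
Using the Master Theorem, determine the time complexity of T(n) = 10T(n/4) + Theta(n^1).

Master Theorem for T(n) = 10T(n/4) + O(n^1):

a = 10, b = 4, c = 1
log_b(a) = log_4(10) = 1.6610

Case 1: c = 1 < log_4(10) = 1.6610
T(n) = O(n^(log_4 10))

For T(n) = 10T(n/4) + O(n^1): log_4(10) = 1.6610. This is Case 1 of the Master Theorem (c < log_b(a), work dominated by leaves), giving O(n^(log_4 10)).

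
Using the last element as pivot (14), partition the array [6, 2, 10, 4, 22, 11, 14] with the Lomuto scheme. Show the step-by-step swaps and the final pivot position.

Lomuto partition with pivot = 14:

Initial array: [6, 2, 10, 4, 22, 11, 14]

arr[0]=6 <= 14: swap with position 0, array becomes [6, 2, 10, 4, 22, 11, 14]
arr[1]=2 <= 14: swap with position 1, array becomes [6, 2, 10, 4, 22, 11, 14]
arr[2]=10 <= 14: swap with position 2, array becomes [6, 2, 10, 4, 22, 11, 14]
arr[3]=4 <= 14: swap with position 3, array becomes [6, 2, 10, 4, 22, 11, 14]
arr[4]=22 > 14: no swap
arr[5]=11 <= 14: swap with position 4, array becomes [6, 2, 10, 4, 11, 22, 14]

Place pivot at position 5: [6, 2, 10, 4, 11, 14, 22]
Pivot position: 5

After partitioning with pivot 14, the array becomes [6, 2, 10, 4, 11, 14, 22]. The pivot is placed at index 5. All elements to the left of the pivot are <= 14, and all elements to the right are > 14.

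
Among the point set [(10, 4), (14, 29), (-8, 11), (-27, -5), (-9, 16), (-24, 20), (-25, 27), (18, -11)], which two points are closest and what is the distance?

Computing all pairwise distances among 8 points:

d((10, 4), (14, 29)) = 25.318
d((10, 4), (-8, 11)) = 19.3132
d((10, 4), (-27, -5)) = 38.0789
d((10, 4), (-9, 16)) = 22.4722
d((10, 4), (-24, 20)) = 37.5766
d((10, 4), (-25, 27)) = 41.8808
d((10, 4), (18, -11)) = 17.0
d((14, 29), (-8, 11)) = 28.4253
d((14, 29), (-27, -5)) = 53.2635
d((14, 29), (-9, 16)) = 26.4197
d((14, 29), (-24, 20)) = 39.0512
d((14, 29), (-25, 27)) = 39.0512
d((14, 29), (18, -11)) = 40.1995
d((-8, 11), (-27, -5)) = 24.8395
d((-8, 11), (-9, 16)) = 5.099 <-- minimum
d((-8, 11), (-24, 20)) = 18.3576
d((-8, 11), (-25, 27)) = 23.3452
d((-8, 11), (18, -11)) = 34.0588
d((-27, -5), (-9, 16)) = 27.6586
d((-27, -5), (-24, 20)) = 25.1794
d((-27, -5), (-25, 27)) = 32.0624
d((-27, -5), (18, -11)) = 45.3982
d((-9, 16), (-24, 20)) = 15.5242
d((-9, 16), (-25, 27)) = 19.4165
d((-9, 16), (18, -11)) = 38.1838
d((-24, 20), (-25, 27)) = 7.0711
d((-24, 20), (18, -11)) = 52.2015
d((-25, 27), (18, -11)) = 57.3847

Closest pair: (-8, 11) and (-9, 16) with distance 5.099

The closest pair is (-8, 11) and (-9, 16) with Euclidean distance 5.099. For 8 points, brute-force pairwise comparison is shown above. For large n, the divide-and-conquer algorithm (sort by x, recurse on halves, check the dividing strip) achieves O(n log n).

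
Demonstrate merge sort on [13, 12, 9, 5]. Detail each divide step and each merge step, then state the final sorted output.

Merge sort trace:

Split: [13, 12, 9, 5] -> [13, 12] and [9, 5]
  Split: [13, 12] -> [13] and [12]
  Merge: [13] + [12] -> [12, 13]
  Split: [9, 5] -> [9] and [5]
  Merge: [9] + [5] -> [5, 9]
Merge: [12, 13] + [5, 9] -> [5, 9, 12, 13]

Final sorted array: [5, 9, 12, 13]

The merge sort proceeds by recursively splitting the array and merging sorted halves.
After all merges, the sorted array is [5, 9, 12, 13].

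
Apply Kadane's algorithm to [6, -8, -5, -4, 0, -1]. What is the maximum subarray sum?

Using Kadane's algorithm on [6, -8, -5, -4, 0, -1]:

Scanning through the array:
Position 1 (value -8): max_ending_here = -2, max_so_far = 6
Position 2 (value -5): max_ending_here = -5, max_so_far = 6
Position 3 (value -4): max_ending_here = -4, max_so_far = 6
Position 4 (value 0): max_ending_here = 0, max_so_far = 6
Position 5 (value -1): max_ending_here = -1, max_so_far = 6

Maximum subarray: [6]
Maximum sum: 6

The maximum subarray is [6] with sum 6. This subarray runs from index 0 to index 0.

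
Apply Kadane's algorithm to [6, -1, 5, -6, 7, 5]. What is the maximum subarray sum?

Using Kadane's algorithm on [6, -1, 5, -6, 7, 5]:

Scanning through the array:
Position 1 (value -1): max_ending_here = 5, max_so_far = 6
Position 2 (value 5): max_ending_here = 10, max_so_far = 10
Position 3 (value -6): max_ending_here = 4, max_so_far = 10
Position 4 (value 7): max_ending_here = 11, max_so_far = 11
Position 5 (value 5): max_ending_here = 16, max_so_far = 16

Maximum subarray: [6, -1, 5, -6, 7, 5]
Maximum sum: 16

The maximum subarray is [6, -1, 5, -6, 7, 5] with sum 16. This subarray runs from index 0 to index 5.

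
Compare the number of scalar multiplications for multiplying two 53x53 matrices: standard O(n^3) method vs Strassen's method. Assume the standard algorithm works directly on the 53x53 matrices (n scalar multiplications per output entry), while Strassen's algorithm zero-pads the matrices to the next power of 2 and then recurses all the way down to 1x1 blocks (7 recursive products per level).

Matrix multiplication for 53x53 matrices:

Strassen's algorithm requires power-of-2 dimensions. Pad 53x53 to 64x64 (next power of 2).

Standard algorithm: 53^3 = 148877 multiplications
Strassen's algorithm: 7^(log2(64)) = 7^6 = 117649 multiplications
Savings: 148877 - 117649 = 31228 multiplications

Standard: 148877 multiplications (53^3). Strassen: 117649 multiplications (7^6, after padding to 64x64). Strassen reduces 8 recursive multiplications to 7 at each level.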